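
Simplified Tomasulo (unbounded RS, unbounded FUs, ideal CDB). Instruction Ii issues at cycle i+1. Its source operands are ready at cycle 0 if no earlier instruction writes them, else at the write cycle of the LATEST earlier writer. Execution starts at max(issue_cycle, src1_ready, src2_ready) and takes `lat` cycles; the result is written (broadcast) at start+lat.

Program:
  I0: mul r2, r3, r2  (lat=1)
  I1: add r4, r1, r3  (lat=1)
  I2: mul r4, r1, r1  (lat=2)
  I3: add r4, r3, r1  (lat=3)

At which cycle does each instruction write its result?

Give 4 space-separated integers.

Answer: 2 3 5 7

Derivation:
I0 mul r2: issue@1 deps=(None,None) exec_start@1 write@2
I1 add r4: issue@2 deps=(None,None) exec_start@2 write@3
I2 mul r4: issue@3 deps=(None,None) exec_start@3 write@5
I3 add r4: issue@4 deps=(None,None) exec_start@4 write@7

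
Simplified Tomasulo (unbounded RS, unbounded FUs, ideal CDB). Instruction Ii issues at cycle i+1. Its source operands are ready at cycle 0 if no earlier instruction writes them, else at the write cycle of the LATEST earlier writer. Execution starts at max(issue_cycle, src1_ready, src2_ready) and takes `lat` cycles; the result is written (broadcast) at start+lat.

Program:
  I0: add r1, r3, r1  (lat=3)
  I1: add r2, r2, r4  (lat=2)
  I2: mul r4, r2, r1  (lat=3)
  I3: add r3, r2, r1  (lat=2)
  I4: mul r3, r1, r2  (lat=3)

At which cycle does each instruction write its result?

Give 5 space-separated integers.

I0 add r1: issue@1 deps=(None,None) exec_start@1 write@4
I1 add r2: issue@2 deps=(None,None) exec_start@2 write@4
I2 mul r4: issue@3 deps=(1,0) exec_start@4 write@7
I3 add r3: issue@4 deps=(1,0) exec_start@4 write@6
I4 mul r3: issue@5 deps=(0,1) exec_start@5 write@8

Answer: 4 4 7 6 8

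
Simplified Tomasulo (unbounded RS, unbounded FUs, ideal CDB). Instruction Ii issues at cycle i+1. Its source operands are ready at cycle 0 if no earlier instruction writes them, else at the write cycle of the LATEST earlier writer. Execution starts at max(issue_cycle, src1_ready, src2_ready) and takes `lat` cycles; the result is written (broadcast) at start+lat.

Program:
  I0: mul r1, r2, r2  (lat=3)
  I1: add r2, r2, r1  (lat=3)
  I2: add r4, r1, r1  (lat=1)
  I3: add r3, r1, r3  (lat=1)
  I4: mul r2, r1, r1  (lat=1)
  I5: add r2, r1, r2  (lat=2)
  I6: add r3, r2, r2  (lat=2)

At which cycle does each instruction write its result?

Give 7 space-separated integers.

I0 mul r1: issue@1 deps=(None,None) exec_start@1 write@4
I1 add r2: issue@2 deps=(None,0) exec_start@4 write@7
I2 add r4: issue@3 deps=(0,0) exec_start@4 write@5
I3 add r3: issue@4 deps=(0,None) exec_start@4 write@5
I4 mul r2: issue@5 deps=(0,0) exec_start@5 write@6
I5 add r2: issue@6 deps=(0,4) exec_start@6 write@8
I6 add r3: issue@7 deps=(5,5) exec_start@8 write@10

Answer: 4 7 5 5 6 8 10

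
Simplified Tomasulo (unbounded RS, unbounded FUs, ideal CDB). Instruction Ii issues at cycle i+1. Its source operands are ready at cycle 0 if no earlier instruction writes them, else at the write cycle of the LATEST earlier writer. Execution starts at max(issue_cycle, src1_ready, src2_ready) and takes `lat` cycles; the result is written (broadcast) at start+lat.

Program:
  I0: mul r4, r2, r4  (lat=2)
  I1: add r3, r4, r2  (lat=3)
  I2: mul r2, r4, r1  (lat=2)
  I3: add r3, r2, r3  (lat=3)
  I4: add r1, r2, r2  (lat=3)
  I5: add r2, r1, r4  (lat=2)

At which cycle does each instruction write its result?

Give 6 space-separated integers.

Answer: 3 6 5 9 8 10

Derivation:
I0 mul r4: issue@1 deps=(None,None) exec_start@1 write@3
I1 add r3: issue@2 deps=(0,None) exec_start@3 write@6
I2 mul r2: issue@3 deps=(0,None) exec_start@3 write@5
I3 add r3: issue@4 deps=(2,1) exec_start@6 write@9
I4 add r1: issue@5 deps=(2,2) exec_start@5 write@8
I5 add r2: issue@6 deps=(4,0) exec_start@8 write@10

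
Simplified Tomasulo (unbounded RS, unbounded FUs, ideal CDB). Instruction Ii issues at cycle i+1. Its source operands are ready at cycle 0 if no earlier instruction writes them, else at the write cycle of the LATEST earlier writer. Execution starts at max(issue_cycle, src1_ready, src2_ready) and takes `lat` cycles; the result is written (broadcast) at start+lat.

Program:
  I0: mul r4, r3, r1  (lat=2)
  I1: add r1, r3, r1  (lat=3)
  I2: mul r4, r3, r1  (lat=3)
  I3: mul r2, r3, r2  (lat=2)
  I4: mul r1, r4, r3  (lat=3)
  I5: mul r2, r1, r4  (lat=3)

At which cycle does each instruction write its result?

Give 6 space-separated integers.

I0 mul r4: issue@1 deps=(None,None) exec_start@1 write@3
I1 add r1: issue@2 deps=(None,None) exec_start@2 write@5
I2 mul r4: issue@3 deps=(None,1) exec_start@5 write@8
I3 mul r2: issue@4 deps=(None,None) exec_start@4 write@6
I4 mul r1: issue@5 deps=(2,None) exec_start@8 write@11
I5 mul r2: issue@6 deps=(4,2) exec_start@11 write@14

Answer: 3 5 8 6 11 14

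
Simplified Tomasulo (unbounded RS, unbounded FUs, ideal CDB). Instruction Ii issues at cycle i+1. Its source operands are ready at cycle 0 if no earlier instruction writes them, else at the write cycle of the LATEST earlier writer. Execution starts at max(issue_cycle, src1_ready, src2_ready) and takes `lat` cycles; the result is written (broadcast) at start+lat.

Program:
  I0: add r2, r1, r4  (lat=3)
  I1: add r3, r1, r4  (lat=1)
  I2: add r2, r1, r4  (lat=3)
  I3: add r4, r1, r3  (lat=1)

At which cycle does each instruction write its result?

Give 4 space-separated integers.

I0 add r2: issue@1 deps=(None,None) exec_start@1 write@4
I1 add r3: issue@2 deps=(None,None) exec_start@2 write@3
I2 add r2: issue@3 deps=(None,None) exec_start@3 write@6
I3 add r4: issue@4 deps=(None,1) exec_start@4 write@5

Answer: 4 3 6 5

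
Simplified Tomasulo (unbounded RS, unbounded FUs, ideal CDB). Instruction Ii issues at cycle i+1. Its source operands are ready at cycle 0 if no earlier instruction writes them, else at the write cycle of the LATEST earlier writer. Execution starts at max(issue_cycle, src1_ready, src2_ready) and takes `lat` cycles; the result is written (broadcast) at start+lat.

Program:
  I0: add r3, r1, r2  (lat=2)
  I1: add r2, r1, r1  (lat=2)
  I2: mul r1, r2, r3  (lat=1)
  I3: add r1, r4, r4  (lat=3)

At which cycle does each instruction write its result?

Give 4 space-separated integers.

I0 add r3: issue@1 deps=(None,None) exec_start@1 write@3
I1 add r2: issue@2 deps=(None,None) exec_start@2 write@4
I2 mul r1: issue@3 deps=(1,0) exec_start@4 write@5
I3 add r1: issue@4 deps=(None,None) exec_start@4 write@7

Answer: 3 4 5 7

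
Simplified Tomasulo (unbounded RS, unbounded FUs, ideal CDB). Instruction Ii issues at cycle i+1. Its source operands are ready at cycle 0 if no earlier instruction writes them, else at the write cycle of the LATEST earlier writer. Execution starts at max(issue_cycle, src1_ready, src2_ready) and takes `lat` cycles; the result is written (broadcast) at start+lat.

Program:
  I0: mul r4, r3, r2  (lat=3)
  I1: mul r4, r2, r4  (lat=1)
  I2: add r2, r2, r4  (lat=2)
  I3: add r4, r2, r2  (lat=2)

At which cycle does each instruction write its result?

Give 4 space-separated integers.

Answer: 4 5 7 9

Derivation:
I0 mul r4: issue@1 deps=(None,None) exec_start@1 write@4
I1 mul r4: issue@2 deps=(None,0) exec_start@4 write@5
I2 add r2: issue@3 deps=(None,1) exec_start@5 write@7
I3 add r4: issue@4 deps=(2,2) exec_start@7 write@9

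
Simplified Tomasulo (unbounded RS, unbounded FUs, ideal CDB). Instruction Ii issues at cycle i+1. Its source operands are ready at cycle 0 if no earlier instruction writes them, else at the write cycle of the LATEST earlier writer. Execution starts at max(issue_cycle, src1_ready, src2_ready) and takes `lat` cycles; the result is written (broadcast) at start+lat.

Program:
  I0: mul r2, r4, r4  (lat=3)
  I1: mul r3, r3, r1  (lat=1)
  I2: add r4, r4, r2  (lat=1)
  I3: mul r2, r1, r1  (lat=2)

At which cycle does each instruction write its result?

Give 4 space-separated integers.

I0 mul r2: issue@1 deps=(None,None) exec_start@1 write@4
I1 mul r3: issue@2 deps=(None,None) exec_start@2 write@3
I2 add r4: issue@3 deps=(None,0) exec_start@4 write@5
I3 mul r2: issue@4 deps=(None,None) exec_start@4 write@6

Answer: 4 3 5 6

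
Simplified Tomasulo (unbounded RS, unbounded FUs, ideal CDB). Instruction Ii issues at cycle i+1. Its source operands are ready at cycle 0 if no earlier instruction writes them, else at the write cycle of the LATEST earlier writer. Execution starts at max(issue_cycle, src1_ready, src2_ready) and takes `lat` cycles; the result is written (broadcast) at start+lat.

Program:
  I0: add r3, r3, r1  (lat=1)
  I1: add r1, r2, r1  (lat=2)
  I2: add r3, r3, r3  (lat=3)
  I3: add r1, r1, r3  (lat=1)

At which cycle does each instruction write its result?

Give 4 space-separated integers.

I0 add r3: issue@1 deps=(None,None) exec_start@1 write@2
I1 add r1: issue@2 deps=(None,None) exec_start@2 write@4
I2 add r3: issue@3 deps=(0,0) exec_start@3 write@6
I3 add r1: issue@4 deps=(1,2) exec_start@6 write@7

Answer: 2 4 6 7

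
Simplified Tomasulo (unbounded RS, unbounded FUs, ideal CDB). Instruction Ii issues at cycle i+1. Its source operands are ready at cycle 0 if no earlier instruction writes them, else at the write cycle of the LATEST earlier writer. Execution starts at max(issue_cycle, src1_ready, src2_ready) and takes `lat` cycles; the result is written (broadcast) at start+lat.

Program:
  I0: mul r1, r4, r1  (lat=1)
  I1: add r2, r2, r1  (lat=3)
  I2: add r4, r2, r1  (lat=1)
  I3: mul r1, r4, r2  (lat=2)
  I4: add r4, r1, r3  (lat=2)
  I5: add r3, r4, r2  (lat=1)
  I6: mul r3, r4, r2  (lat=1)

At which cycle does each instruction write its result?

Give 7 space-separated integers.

I0 mul r1: issue@1 deps=(None,None) exec_start@1 write@2
I1 add r2: issue@2 deps=(None,0) exec_start@2 write@5
I2 add r4: issue@3 deps=(1,0) exec_start@5 write@6
I3 mul r1: issue@4 deps=(2,1) exec_start@6 write@8
I4 add r4: issue@5 deps=(3,None) exec_start@8 write@10
I5 add r3: issue@6 deps=(4,1) exec_start@10 write@11
I6 mul r3: issue@7 deps=(4,1) exec_start@10 write@11

Answer: 2 5 6 8 10 11 11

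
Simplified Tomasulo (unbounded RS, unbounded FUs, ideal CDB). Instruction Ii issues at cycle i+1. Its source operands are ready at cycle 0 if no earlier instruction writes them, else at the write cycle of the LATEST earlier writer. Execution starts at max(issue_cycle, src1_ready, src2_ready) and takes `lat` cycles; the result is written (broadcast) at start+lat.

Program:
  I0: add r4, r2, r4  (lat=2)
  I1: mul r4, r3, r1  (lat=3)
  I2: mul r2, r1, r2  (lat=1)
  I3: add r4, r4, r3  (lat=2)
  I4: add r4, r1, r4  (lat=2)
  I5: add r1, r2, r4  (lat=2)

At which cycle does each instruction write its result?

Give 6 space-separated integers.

I0 add r4: issue@1 deps=(None,None) exec_start@1 write@3
I1 mul r4: issue@2 deps=(None,None) exec_start@2 write@5
I2 mul r2: issue@3 deps=(None,None) exec_start@3 write@4
I3 add r4: issue@4 deps=(1,None) exec_start@5 write@7
I4 add r4: issue@5 deps=(None,3) exec_start@7 write@9
I5 add r1: issue@6 deps=(2,4) exec_start@9 write@11

Answer: 3 5 4 7 9 11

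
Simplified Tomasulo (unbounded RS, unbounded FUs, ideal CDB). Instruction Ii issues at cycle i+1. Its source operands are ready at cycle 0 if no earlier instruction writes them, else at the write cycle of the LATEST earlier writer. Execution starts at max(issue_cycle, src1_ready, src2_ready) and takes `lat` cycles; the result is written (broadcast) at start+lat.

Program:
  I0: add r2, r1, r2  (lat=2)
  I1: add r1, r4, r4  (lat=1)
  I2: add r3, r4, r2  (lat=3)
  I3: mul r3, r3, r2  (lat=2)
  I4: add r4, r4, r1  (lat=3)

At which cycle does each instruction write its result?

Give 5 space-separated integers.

Answer: 3 3 6 8 8

Derivation:
I0 add r2: issue@1 deps=(None,None) exec_start@1 write@3
I1 add r1: issue@2 deps=(None,None) exec_start@2 write@3
I2 add r3: issue@3 deps=(None,0) exec_start@3 write@6
I3 mul r3: issue@4 deps=(2,0) exec_start@6 write@8
I4 add r4: issue@5 deps=(None,1) exec_start@5 write@8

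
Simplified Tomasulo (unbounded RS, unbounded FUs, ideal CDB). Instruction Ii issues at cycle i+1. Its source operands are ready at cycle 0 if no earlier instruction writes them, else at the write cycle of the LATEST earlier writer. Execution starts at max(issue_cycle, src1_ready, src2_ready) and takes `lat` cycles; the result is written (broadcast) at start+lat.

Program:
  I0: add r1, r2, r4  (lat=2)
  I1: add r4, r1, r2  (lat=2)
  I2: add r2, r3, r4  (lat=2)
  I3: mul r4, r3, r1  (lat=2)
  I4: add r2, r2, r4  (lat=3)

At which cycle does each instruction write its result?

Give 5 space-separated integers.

Answer: 3 5 7 6 10

Derivation:
I0 add r1: issue@1 deps=(None,None) exec_start@1 write@3
I1 add r4: issue@2 deps=(0,None) exec_start@3 write@5
I2 add r2: issue@3 deps=(None,1) exec_start@5 write@7
I3 mul r4: issue@4 deps=(None,0) exec_start@4 write@6
I4 add r2: issue@5 deps=(2,3) exec_start@7 write@10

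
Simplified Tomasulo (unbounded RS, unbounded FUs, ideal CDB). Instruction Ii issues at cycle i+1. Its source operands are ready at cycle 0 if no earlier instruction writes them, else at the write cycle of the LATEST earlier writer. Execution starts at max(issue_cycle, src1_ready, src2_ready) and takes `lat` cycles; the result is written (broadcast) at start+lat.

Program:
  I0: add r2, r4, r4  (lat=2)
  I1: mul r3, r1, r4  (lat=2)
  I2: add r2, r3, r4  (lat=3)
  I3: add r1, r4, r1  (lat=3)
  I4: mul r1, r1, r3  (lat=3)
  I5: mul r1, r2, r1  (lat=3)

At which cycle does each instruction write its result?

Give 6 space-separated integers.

I0 add r2: issue@1 deps=(None,None) exec_start@1 write@3
I1 mul r3: issue@2 deps=(None,None) exec_start@2 write@4
I2 add r2: issue@3 deps=(1,None) exec_start@4 write@7
I3 add r1: issue@4 deps=(None,None) exec_start@4 write@7
I4 mul r1: issue@5 deps=(3,1) exec_start@7 write@10
I5 mul r1: issue@6 deps=(2,4) exec_start@10 write@13

Answer: 3 4 7 7 10 13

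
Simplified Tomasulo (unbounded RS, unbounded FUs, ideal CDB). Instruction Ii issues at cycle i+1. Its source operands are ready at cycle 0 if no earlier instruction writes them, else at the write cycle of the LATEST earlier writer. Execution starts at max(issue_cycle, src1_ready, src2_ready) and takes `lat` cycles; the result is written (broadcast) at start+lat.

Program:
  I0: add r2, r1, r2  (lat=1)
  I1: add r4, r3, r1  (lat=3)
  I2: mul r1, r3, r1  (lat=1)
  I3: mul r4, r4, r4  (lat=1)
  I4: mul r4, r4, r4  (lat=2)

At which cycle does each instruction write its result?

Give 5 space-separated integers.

I0 add r2: issue@1 deps=(None,None) exec_start@1 write@2
I1 add r4: issue@2 deps=(None,None) exec_start@2 write@5
I2 mul r1: issue@3 deps=(None,None) exec_start@3 write@4
I3 mul r4: issue@4 deps=(1,1) exec_start@5 write@6
I4 mul r4: issue@5 deps=(3,3) exec_start@6 write@8

Answer: 2 5 4 6 8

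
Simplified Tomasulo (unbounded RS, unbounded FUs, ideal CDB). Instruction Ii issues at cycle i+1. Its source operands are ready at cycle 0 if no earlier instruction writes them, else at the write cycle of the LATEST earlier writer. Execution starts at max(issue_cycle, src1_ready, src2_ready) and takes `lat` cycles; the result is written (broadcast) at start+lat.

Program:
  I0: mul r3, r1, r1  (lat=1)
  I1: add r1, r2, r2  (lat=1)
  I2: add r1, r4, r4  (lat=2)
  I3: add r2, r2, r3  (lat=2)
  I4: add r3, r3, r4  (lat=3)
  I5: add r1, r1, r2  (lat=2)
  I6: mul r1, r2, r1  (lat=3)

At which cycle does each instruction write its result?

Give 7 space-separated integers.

I0 mul r3: issue@1 deps=(None,None) exec_start@1 write@2
I1 add r1: issue@2 deps=(None,None) exec_start@2 write@3
I2 add r1: issue@3 deps=(None,None) exec_start@3 write@5
I3 add r2: issue@4 deps=(None,0) exec_start@4 write@6
I4 add r3: issue@5 deps=(0,None) exec_start@5 write@8
I5 add r1: issue@6 deps=(2,3) exec_start@6 write@8
I6 mul r1: issue@7 deps=(3,5) exec_start@8 write@11

Answer: 2 3 5 6 8 8 11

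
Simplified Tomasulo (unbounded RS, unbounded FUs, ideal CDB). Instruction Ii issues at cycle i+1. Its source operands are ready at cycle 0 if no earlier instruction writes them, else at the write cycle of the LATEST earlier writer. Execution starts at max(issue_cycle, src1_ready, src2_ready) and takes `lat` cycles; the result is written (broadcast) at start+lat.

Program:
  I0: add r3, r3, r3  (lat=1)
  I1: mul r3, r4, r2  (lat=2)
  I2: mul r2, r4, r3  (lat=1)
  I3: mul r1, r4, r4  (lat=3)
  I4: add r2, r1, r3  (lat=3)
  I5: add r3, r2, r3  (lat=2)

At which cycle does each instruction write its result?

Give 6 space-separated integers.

Answer: 2 4 5 7 10 12

Derivation:
I0 add r3: issue@1 deps=(None,None) exec_start@1 write@2
I1 mul r3: issue@2 deps=(None,None) exec_start@2 write@4
I2 mul r2: issue@3 deps=(None,1) exec_start@4 write@5
I3 mul r1: issue@4 deps=(None,None) exec_start@4 write@7
I4 add r2: issue@5 deps=(3,1) exec_start@7 write@10
I5 add r3: issue@6 deps=(4,1) exec_start@10 write@12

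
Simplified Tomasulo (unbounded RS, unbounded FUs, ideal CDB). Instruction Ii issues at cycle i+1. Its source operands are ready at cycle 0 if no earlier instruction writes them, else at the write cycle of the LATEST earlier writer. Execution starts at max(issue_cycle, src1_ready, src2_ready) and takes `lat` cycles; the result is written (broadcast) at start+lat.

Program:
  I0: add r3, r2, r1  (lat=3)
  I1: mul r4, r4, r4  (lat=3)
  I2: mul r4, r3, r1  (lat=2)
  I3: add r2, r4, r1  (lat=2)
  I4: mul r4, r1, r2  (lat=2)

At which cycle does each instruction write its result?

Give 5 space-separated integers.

I0 add r3: issue@1 deps=(None,None) exec_start@1 write@4
I1 mul r4: issue@2 deps=(None,None) exec_start@2 write@5
I2 mul r4: issue@3 deps=(0,None) exec_start@4 write@6
I3 add r2: issue@4 deps=(2,None) exec_start@6 write@8
I4 mul r4: issue@5 deps=(None,3) exec_start@8 write@10

Answer: 4 5 6 8 10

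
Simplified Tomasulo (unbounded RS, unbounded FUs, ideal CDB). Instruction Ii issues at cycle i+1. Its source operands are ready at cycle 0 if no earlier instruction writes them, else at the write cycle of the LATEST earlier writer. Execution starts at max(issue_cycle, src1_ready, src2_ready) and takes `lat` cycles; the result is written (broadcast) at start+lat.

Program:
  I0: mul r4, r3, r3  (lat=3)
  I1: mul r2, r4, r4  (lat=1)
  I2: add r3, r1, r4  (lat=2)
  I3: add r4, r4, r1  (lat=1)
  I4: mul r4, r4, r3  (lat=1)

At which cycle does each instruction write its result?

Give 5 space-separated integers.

I0 mul r4: issue@1 deps=(None,None) exec_start@1 write@4
I1 mul r2: issue@2 deps=(0,0) exec_start@4 write@5
I2 add r3: issue@3 deps=(None,0) exec_start@4 write@6
I3 add r4: issue@4 deps=(0,None) exec_start@4 write@5
I4 mul r4: issue@5 deps=(3,2) exec_start@6 write@7

Answer: 4 5 6 5 7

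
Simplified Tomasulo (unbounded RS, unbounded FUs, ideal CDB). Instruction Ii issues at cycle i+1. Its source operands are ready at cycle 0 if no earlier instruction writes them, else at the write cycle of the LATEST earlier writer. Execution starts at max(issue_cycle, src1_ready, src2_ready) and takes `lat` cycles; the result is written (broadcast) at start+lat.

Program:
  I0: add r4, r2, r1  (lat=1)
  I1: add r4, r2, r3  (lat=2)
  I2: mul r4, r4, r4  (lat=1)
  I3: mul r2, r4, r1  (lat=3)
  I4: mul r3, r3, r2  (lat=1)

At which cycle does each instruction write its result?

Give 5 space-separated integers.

I0 add r4: issue@1 deps=(None,None) exec_start@1 write@2
I1 add r4: issue@2 deps=(None,None) exec_start@2 write@4
I2 mul r4: issue@3 deps=(1,1) exec_start@4 write@5
I3 mul r2: issue@4 deps=(2,None) exec_start@5 write@8
I4 mul r3: issue@5 deps=(None,3) exec_start@8 write@9

Answer: 2 4 5 8 9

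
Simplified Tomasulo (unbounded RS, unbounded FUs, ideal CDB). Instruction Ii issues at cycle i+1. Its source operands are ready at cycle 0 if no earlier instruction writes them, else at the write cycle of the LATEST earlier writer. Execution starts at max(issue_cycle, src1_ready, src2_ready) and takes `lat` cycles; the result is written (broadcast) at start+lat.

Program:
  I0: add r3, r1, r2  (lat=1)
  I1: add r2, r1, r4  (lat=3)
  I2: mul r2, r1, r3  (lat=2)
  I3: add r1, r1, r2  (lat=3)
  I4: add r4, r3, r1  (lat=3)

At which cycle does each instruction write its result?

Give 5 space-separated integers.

Answer: 2 5 5 8 11

Derivation:
I0 add r3: issue@1 deps=(None,None) exec_start@1 write@2
I1 add r2: issue@2 deps=(None,None) exec_start@2 write@5
I2 mul r2: issue@3 deps=(None,0) exec_start@3 write@5
I3 add r1: issue@4 deps=(None,2) exec_start@5 write@8
I4 add r4: issue@5 deps=(0,3) exec_start@8 write@11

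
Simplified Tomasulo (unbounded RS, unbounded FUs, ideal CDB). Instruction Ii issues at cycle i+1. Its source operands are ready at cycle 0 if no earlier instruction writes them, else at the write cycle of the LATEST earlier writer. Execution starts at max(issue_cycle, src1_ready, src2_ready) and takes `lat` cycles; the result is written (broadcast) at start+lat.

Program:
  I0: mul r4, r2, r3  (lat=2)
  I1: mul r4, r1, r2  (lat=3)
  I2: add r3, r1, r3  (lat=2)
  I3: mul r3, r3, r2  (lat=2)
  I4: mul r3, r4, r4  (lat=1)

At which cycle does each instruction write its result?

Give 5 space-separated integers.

I0 mul r4: issue@1 deps=(None,None) exec_start@1 write@3
I1 mul r4: issue@2 deps=(None,None) exec_start@2 write@5
I2 add r3: issue@3 deps=(None,None) exec_start@3 write@5
I3 mul r3: issue@4 deps=(2,None) exec_start@5 write@7
I4 mul r3: issue@5 deps=(1,1) exec_start@5 write@6

Answer: 3 5 5 7 6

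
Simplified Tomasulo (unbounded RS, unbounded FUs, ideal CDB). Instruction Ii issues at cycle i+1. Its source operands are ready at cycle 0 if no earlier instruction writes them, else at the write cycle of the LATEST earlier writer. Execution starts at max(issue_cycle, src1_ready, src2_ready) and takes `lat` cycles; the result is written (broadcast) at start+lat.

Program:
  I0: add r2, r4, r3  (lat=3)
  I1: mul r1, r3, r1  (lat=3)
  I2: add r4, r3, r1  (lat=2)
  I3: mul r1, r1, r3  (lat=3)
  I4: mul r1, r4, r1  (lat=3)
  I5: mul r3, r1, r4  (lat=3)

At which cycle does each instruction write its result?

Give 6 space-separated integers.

Answer: 4 5 7 8 11 14

Derivation:
I0 add r2: issue@1 deps=(None,None) exec_start@1 write@4
I1 mul r1: issue@2 deps=(None,None) exec_start@2 write@5
I2 add r4: issue@3 deps=(None,1) exec_start@5 write@7
I3 mul r1: issue@4 deps=(1,None) exec_start@5 write@8
I4 mul r1: issue@5 deps=(2,3) exec_start@8 write@11
I5 mul r3: issue@6 deps=(4,2) exec_start@11 write@14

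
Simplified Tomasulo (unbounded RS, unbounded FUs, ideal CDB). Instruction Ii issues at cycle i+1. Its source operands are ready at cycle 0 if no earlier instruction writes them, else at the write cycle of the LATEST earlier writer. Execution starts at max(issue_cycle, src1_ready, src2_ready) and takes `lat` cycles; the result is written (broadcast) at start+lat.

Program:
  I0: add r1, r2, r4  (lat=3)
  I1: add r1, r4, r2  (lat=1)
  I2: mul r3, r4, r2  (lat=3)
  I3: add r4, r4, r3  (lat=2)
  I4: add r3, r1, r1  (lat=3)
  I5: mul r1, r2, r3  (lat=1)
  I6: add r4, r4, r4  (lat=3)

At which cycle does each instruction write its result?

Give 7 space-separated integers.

I0 add r1: issue@1 deps=(None,None) exec_start@1 write@4
I1 add r1: issue@2 deps=(None,None) exec_start@2 write@3
I2 mul r3: issue@3 deps=(None,None) exec_start@3 write@6
I3 add r4: issue@4 deps=(None,2) exec_start@6 write@8
I4 add r3: issue@5 deps=(1,1) exec_start@5 write@8
I5 mul r1: issue@6 deps=(None,4) exec_start@8 write@9
I6 add r4: issue@7 deps=(3,3) exec_start@8 write@11

Answer: 4 3 6 8 8 9 11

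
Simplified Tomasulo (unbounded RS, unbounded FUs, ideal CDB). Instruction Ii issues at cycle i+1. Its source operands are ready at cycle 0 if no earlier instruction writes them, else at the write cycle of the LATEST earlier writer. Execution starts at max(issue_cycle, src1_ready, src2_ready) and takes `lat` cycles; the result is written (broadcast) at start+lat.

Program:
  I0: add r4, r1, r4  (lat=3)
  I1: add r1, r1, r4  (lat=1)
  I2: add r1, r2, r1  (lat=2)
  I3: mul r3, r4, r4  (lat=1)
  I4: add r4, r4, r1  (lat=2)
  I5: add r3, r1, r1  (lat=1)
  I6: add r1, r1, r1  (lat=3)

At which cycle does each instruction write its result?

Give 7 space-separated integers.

Answer: 4 5 7 5 9 8 10

Derivation:
I0 add r4: issue@1 deps=(None,None) exec_start@1 write@4
I1 add r1: issue@2 deps=(None,0) exec_start@4 write@5
I2 add r1: issue@3 deps=(None,1) exec_start@5 write@7
I3 mul r3: issue@4 deps=(0,0) exec_start@4 write@5
I4 add r4: issue@5 deps=(0,2) exec_start@7 write@9
I5 add r3: issue@6 deps=(2,2) exec_start@7 write@8
I6 add r1: issue@7 deps=(2,2) exec_start@7 write@10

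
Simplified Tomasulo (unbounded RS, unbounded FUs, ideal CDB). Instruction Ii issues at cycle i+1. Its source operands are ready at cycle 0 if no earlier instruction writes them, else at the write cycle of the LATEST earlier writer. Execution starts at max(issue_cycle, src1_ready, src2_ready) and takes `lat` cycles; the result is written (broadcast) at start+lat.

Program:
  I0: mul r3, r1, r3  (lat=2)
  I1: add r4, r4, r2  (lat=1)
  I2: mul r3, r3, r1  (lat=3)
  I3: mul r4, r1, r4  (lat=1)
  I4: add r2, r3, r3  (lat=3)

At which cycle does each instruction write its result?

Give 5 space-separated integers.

I0 mul r3: issue@1 deps=(None,None) exec_start@1 write@3
I1 add r4: issue@2 deps=(None,None) exec_start@2 write@3
I2 mul r3: issue@3 deps=(0,None) exec_start@3 write@6
I3 mul r4: issue@4 deps=(None,1) exec_start@4 write@5
I4 add r2: issue@5 deps=(2,2) exec_start@6 write@9

Answer: 3 3 6 5 9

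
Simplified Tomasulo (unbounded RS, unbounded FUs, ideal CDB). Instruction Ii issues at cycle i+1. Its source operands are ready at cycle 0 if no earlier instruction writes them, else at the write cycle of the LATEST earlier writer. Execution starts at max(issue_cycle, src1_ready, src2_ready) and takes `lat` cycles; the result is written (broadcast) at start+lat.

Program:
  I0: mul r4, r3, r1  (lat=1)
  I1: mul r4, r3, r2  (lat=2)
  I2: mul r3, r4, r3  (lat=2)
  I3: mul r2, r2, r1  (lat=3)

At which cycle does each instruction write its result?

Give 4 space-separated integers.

I0 mul r4: issue@1 deps=(None,None) exec_start@1 write@2
I1 mul r4: issue@2 deps=(None,None) exec_start@2 write@4
I2 mul r3: issue@3 deps=(1,None) exec_start@4 write@6
I3 mul r2: issue@4 deps=(None,None) exec_start@4 write@7

Answer: 2 4 6 7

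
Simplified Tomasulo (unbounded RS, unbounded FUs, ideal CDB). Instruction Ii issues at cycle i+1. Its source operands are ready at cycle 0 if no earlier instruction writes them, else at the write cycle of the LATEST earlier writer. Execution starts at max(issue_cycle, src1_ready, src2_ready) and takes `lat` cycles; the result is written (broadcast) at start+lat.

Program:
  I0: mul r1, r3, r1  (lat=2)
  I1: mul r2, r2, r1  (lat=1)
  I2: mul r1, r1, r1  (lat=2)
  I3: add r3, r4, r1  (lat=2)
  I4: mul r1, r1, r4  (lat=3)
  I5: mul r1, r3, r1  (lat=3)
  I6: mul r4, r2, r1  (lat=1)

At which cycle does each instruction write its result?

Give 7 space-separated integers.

I0 mul r1: issue@1 deps=(None,None) exec_start@1 write@3
I1 mul r2: issue@2 deps=(None,0) exec_start@3 write@4
I2 mul r1: issue@3 deps=(0,0) exec_start@3 write@5
I3 add r3: issue@4 deps=(None,2) exec_start@5 write@7
I4 mul r1: issue@5 deps=(2,None) exec_start@5 write@8
I5 mul r1: issue@6 deps=(3,4) exec_start@8 write@11
I6 mul r4: issue@7 deps=(1,5) exec_start@11 write@12

Answer: 3 4 5 7 8 11 12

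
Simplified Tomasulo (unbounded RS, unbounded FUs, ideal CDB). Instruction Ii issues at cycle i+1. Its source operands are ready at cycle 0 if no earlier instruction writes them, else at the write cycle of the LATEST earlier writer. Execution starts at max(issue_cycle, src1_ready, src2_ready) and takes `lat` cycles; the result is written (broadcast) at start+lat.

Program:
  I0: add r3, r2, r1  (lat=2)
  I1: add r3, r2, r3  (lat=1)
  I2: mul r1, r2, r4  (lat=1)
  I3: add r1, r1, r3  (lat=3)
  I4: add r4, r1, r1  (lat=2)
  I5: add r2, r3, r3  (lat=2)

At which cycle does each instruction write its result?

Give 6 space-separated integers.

Answer: 3 4 4 7 9 8

Derivation:
I0 add r3: issue@1 deps=(None,None) exec_start@1 write@3
I1 add r3: issue@2 deps=(None,0) exec_start@3 write@4
I2 mul r1: issue@3 deps=(None,None) exec_start@3 write@4
I3 add r1: issue@4 deps=(2,1) exec_start@4 write@7
I4 add r4: issue@5 deps=(3,3) exec_start@7 write@9
I5 add r2: issue@6 deps=(1,1) exec_start@6 write@8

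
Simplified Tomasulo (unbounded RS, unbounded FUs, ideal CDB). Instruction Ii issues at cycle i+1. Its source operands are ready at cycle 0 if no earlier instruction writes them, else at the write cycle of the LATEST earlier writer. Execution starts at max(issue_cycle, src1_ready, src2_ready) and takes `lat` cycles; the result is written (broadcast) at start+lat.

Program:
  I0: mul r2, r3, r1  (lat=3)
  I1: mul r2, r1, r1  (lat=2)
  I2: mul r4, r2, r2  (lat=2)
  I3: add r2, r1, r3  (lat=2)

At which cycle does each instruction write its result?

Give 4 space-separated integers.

Answer: 4 4 6 6

Derivation:
I0 mul r2: issue@1 deps=(None,None) exec_start@1 write@4
I1 mul r2: issue@2 deps=(None,None) exec_start@2 write@4
I2 mul r4: issue@3 deps=(1,1) exec_start@4 write@6
I3 add r2: issue@4 deps=(None,None) exec_start@4 write@6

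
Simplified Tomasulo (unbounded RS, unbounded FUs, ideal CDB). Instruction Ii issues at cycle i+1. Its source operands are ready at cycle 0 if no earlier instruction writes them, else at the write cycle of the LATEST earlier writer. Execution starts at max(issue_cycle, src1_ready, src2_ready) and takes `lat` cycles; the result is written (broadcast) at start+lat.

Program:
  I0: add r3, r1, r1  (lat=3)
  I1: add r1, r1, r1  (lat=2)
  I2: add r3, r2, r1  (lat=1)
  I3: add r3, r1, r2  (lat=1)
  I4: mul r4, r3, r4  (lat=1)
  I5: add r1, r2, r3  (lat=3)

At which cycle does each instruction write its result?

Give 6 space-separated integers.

I0 add r3: issue@1 deps=(None,None) exec_start@1 write@4
I1 add r1: issue@2 deps=(None,None) exec_start@2 write@4
I2 add r3: issue@3 deps=(None,1) exec_start@4 write@5
I3 add r3: issue@4 deps=(1,None) exec_start@4 write@5
I4 mul r4: issue@5 deps=(3,None) exec_start@5 write@6
I5 add r1: issue@6 deps=(None,3) exec_start@6 write@9

Answer: 4 4 5 5 6 9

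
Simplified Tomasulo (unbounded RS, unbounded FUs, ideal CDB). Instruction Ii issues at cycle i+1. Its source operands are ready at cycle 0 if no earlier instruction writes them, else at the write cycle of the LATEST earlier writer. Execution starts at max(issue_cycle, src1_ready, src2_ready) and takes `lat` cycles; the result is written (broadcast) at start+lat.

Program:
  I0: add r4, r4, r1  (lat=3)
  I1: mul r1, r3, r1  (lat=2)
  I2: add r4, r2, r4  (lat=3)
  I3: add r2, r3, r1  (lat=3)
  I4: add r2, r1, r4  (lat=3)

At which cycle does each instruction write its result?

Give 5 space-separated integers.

Answer: 4 4 7 7 10

Derivation:
I0 add r4: issue@1 deps=(None,None) exec_start@1 write@4
I1 mul r1: issue@2 deps=(None,None) exec_start@2 write@4
I2 add r4: issue@3 deps=(None,0) exec_start@4 write@7
I3 add r2: issue@4 deps=(None,1) exec_start@4 write@7
I4 add r2: issue@5 deps=(1,2) exec_start@7 write@10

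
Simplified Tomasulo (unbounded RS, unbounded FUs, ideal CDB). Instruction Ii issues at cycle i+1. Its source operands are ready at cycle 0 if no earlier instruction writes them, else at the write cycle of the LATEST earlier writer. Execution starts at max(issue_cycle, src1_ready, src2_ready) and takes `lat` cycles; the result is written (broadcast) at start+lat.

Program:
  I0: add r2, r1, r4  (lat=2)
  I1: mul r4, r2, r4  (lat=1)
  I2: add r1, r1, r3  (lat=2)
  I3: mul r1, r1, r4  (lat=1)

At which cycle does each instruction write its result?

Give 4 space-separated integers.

I0 add r2: issue@1 deps=(None,None) exec_start@1 write@3
I1 mul r4: issue@2 deps=(0,None) exec_start@3 write@4
I2 add r1: issue@3 deps=(None,None) exec_start@3 write@5
I3 mul r1: issue@4 deps=(2,1) exec_start@5 write@6

Answer: 3 4 5 6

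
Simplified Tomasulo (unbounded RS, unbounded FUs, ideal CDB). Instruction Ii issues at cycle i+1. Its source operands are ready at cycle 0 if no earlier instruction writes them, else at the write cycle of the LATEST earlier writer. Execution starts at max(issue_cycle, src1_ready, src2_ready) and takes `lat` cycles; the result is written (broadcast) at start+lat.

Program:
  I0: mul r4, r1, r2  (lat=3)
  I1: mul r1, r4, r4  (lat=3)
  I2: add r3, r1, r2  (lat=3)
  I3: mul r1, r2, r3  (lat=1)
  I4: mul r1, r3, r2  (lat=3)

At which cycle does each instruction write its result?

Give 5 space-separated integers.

Answer: 4 7 10 11 13

Derivation:
I0 mul r4: issue@1 deps=(None,None) exec_start@1 write@4
I1 mul r1: issue@2 deps=(0,0) exec_start@4 write@7
I2 add r3: issue@3 deps=(1,None) exec_start@7 write@10
I3 mul r1: issue@4 deps=(None,2) exec_start@10 write@11
I4 mul r1: issue@5 deps=(2,None) exec_start@10 write@13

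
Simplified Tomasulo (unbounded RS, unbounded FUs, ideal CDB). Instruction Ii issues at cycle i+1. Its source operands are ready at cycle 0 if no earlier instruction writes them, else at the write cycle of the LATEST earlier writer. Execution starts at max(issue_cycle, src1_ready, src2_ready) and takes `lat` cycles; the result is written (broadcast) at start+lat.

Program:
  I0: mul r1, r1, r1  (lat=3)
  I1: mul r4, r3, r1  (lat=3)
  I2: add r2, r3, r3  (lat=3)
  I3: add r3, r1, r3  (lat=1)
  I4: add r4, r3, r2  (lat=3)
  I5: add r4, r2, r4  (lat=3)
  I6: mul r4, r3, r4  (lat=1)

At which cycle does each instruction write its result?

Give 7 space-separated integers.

Answer: 4 7 6 5 9 12 13

Derivation:
I0 mul r1: issue@1 deps=(None,None) exec_start@1 write@4
I1 mul r4: issue@2 deps=(None,0) exec_start@4 write@7
I2 add r2: issue@3 deps=(None,None) exec_start@3 write@6
I3 add r3: issue@4 deps=(0,None) exec_start@4 write@5
I4 add r4: issue@5 deps=(3,2) exec_start@6 write@9
I5 add r4: issue@6 deps=(2,4) exec_start@9 write@12
I6 mul r4: issue@7 deps=(3,5) exec_start@12 write@13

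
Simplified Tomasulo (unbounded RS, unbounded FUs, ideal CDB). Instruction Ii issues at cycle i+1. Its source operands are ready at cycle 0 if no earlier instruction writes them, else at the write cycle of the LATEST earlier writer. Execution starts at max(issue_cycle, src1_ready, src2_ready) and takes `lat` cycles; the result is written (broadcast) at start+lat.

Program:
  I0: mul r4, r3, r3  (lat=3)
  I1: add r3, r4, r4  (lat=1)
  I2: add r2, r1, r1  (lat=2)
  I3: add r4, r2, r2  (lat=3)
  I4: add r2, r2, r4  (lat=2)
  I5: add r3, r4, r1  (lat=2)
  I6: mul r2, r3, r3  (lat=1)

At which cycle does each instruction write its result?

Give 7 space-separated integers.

I0 mul r4: issue@1 deps=(None,None) exec_start@1 write@4
I1 add r3: issue@2 deps=(0,0) exec_start@4 write@5
I2 add r2: issue@3 deps=(None,None) exec_start@3 write@5
I3 add r4: issue@4 deps=(2,2) exec_start@5 write@8
I4 add r2: issue@5 deps=(2,3) exec_start@8 write@10
I5 add r3: issue@6 deps=(3,None) exec_start@8 write@10
I6 mul r2: issue@7 deps=(5,5) exec_start@10 write@11

Answer: 4 5 5 8 10 10 11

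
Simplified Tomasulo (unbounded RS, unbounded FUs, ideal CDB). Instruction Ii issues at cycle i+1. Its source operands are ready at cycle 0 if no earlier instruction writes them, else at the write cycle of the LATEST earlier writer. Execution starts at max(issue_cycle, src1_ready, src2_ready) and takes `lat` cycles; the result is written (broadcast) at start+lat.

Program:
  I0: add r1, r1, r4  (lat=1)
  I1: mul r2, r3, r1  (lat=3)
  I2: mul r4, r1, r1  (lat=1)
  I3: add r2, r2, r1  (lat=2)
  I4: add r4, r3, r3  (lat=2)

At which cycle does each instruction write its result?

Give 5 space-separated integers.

I0 add r1: issue@1 deps=(None,None) exec_start@1 write@2
I1 mul r2: issue@2 deps=(None,0) exec_start@2 write@5
I2 mul r4: issue@3 deps=(0,0) exec_start@3 write@4
I3 add r2: issue@4 deps=(1,0) exec_start@5 write@7
I4 add r4: issue@5 deps=(None,None) exec_start@5 write@7

Answer: 2 5 4 7 7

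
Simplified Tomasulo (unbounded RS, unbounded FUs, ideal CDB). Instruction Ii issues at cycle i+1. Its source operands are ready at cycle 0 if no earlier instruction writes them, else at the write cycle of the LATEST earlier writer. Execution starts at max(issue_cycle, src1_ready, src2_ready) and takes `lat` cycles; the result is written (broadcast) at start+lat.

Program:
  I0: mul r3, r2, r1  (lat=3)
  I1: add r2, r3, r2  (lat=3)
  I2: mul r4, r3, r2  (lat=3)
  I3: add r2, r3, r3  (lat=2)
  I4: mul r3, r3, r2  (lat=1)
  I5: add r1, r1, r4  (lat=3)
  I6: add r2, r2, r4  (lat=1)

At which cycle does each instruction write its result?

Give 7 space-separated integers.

I0 mul r3: issue@1 deps=(None,None) exec_start@1 write@4
I1 add r2: issue@2 deps=(0,None) exec_start@4 write@7
I2 mul r4: issue@3 deps=(0,1) exec_start@7 write@10
I3 add r2: issue@4 deps=(0,0) exec_start@4 write@6
I4 mul r3: issue@5 deps=(0,3) exec_start@6 write@7
I5 add r1: issue@6 deps=(None,2) exec_start@10 write@13
I6 add r2: issue@7 deps=(3,2) exec_start@10 write@11

Answer: 4 7 10 6 7 13 11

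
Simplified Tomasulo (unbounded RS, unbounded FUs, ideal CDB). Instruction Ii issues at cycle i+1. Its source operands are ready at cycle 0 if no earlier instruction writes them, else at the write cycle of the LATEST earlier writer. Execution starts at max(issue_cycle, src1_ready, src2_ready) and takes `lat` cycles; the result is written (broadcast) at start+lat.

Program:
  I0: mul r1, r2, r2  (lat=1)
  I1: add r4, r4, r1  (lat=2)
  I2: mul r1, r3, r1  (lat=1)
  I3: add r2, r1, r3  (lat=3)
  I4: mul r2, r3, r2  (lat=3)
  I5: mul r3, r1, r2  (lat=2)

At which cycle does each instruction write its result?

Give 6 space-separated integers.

I0 mul r1: issue@1 deps=(None,None) exec_start@1 write@2
I1 add r4: issue@2 deps=(None,0) exec_start@2 write@4
I2 mul r1: issue@3 deps=(None,0) exec_start@3 write@4
I3 add r2: issue@4 deps=(2,None) exec_start@4 write@7
I4 mul r2: issue@5 deps=(None,3) exec_start@7 write@10
I5 mul r3: issue@6 deps=(2,4) exec_start@10 write@12

Answer: 2 4 4 7 10 12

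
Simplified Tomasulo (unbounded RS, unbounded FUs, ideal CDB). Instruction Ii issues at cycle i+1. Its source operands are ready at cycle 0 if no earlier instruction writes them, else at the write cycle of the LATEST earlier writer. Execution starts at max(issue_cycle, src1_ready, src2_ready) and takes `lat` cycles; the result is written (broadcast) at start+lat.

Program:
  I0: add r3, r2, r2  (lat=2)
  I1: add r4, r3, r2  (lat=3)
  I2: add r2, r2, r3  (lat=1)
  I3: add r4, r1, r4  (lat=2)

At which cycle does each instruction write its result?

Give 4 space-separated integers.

Answer: 3 6 4 8

Derivation:
I0 add r3: issue@1 deps=(None,None) exec_start@1 write@3
I1 add r4: issue@2 deps=(0,None) exec_start@3 write@6
I2 add r2: issue@3 deps=(None,0) exec_start@3 write@4
I3 add r4: issue@4 deps=(None,1) exec_start@6 write@8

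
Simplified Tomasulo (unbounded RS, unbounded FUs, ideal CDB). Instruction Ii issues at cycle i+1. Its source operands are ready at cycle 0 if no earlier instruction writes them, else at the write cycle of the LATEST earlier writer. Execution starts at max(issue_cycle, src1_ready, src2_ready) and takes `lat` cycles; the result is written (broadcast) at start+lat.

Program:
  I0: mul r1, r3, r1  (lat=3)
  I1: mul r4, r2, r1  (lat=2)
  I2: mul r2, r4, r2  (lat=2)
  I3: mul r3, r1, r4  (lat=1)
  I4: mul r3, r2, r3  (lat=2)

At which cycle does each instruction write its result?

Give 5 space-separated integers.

Answer: 4 6 8 7 10

Derivation:
I0 mul r1: issue@1 deps=(None,None) exec_start@1 write@4
I1 mul r4: issue@2 deps=(None,0) exec_start@4 write@6
I2 mul r2: issue@3 deps=(1,None) exec_start@6 write@8
I3 mul r3: issue@4 deps=(0,1) exec_start@6 write@7
I4 mul r3: issue@5 deps=(2,3) exec_start@8 write@10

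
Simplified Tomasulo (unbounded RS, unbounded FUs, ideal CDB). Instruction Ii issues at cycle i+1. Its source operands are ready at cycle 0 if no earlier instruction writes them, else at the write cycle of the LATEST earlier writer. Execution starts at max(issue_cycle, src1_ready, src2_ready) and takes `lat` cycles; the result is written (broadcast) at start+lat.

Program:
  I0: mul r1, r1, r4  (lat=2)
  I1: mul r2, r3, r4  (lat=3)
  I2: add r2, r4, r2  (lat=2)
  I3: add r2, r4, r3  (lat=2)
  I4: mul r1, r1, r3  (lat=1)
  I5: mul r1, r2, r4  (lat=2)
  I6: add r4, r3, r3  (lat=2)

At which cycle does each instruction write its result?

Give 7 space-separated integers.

I0 mul r1: issue@1 deps=(None,None) exec_start@1 write@3
I1 mul r2: issue@2 deps=(None,None) exec_start@2 write@5
I2 add r2: issue@3 deps=(None,1) exec_start@5 write@7
I3 add r2: issue@4 deps=(None,None) exec_start@4 write@6
I4 mul r1: issue@5 deps=(0,None) exec_start@5 write@6
I5 mul r1: issue@6 deps=(3,None) exec_start@6 write@8
I6 add r4: issue@7 deps=(None,None) exec_start@7 write@9

Answer: 3 5 7 6 6 8 9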